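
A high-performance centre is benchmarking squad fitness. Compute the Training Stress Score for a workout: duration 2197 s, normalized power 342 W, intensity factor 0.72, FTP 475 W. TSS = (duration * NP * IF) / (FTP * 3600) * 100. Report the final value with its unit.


Product = 2197 * 342 * 0.72 = 540989.28
Base = 475 * 3600 = 1710000
TSS = 540989.28 / 1710000 * 100 = 31.64

31.64 TSS


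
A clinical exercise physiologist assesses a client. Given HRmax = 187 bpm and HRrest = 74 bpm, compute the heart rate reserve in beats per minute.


Heart rate reserve = maximum HR minus resting HR
HRR = 187 - 74 = 113 bpm

113 bpm


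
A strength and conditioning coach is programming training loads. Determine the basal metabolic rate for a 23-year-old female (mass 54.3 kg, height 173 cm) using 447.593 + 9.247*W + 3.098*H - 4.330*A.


BMR = 447.593 + 9.247*54.3 + 3.098*173 - 4.330*23
= 1386.07 kcal/day

1386.07 kcal/day


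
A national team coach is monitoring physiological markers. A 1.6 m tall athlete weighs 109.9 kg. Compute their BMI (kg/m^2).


height^2 = 2.56 m^2
BMI = 109.9 / 2.56 = 42.93 kg/m^2

42.93 kg/m^2


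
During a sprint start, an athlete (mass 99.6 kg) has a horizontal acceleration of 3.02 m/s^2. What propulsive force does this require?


Propulsive force = mass * acceleration
= 99.6 kg * 3.02 m/s^2
= 300.79 N

300.79 N


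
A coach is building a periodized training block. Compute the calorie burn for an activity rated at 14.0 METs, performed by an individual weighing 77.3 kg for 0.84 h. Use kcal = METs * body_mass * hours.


Product of METs and mass = 14.0 * 77.3 = 1082.2
Total kcal = 1082.2 * 0.84 = 909.05 kcal

909.05 kcal


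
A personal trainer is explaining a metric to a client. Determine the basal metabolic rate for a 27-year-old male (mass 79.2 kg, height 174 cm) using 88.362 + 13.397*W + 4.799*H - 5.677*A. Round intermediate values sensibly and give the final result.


BMR = 88.362 + 13.397*79.2 + 4.799*174 - 5.677*27
= 1831.15 kcal/day

1831.15 kcal/day


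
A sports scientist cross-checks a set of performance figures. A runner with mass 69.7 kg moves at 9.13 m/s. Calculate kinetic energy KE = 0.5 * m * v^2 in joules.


v^2 = 9.13^2 = 83.3569
KE = 0.5 * 69.7 * 83.3569
= 2904.99 J

2904.99 J


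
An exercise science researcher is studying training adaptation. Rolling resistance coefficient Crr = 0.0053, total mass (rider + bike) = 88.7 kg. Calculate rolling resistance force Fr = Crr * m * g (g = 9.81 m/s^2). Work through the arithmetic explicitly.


Fr = Crr * m * g
= 0.0053 * 88.7 * 9.81
= 4.612 N

4.612 N


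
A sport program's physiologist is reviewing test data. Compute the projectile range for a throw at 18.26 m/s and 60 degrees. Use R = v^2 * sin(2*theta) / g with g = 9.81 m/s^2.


Two times the angle = 120 degrees
sin(120) = 0.866025
R = 333.4276 * 0.866025 / 9.81 = 29.435 m

29.435 m


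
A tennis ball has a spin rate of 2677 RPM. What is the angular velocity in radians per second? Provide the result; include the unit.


Convert RPM to rad/s: multiply by 2*pi and divide by 60
omega = 2677 * 2 * pi / 60
= 280.335 rad/s

280.335 rad/s


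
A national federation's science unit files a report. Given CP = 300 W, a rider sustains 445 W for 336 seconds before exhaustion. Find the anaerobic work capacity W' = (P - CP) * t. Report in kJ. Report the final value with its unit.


Excess power = 445 - 300 = 145 W
Work above CP = 145 * 336 = 48720 J
W' = 48.72 kJ

48.72 kJ


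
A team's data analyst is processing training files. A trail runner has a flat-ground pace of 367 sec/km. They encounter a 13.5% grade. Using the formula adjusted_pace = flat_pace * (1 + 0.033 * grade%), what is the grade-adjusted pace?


Grade factor = 1 + 0.033 * 13.5 = 1.4455
Adjusted = 367 * 1.4455 = 530.5 sec/km

530.5 s/km


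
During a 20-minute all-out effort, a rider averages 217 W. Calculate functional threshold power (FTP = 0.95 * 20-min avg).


FTP = 0.95 * 217
= 206.15 W

206.15 W


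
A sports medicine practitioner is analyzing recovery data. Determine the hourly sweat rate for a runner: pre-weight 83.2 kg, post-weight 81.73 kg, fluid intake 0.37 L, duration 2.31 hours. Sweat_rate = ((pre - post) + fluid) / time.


Mass lost = 83.2 - 81.73 = 1.47 kg
Add fluid consumed: 1.47 + 0.37 = 1.84 L total sweat
Sweat rate = 1.84 / 2.31 = 0.797 L/h

0.797 L/h


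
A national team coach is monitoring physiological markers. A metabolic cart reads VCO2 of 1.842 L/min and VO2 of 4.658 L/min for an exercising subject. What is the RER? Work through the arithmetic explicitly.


RER = VCO2 / VO2 = 1.842 / 4.658 = 0.3954

0.3954


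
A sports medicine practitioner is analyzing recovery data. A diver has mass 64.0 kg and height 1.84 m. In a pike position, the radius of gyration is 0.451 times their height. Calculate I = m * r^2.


r = 0.451 * 1.84 = 0.82984 m
I = m * r^2 = 64.0 * 0.688634 = 44.073 kg*m^2

44.073 kg*m^2


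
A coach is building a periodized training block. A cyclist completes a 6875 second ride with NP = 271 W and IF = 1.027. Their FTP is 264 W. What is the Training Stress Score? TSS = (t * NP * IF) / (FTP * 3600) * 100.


t * NP * IF = 6875 * 271 * 1.027 = 1913429.375
FTP * 3600 = 950400
TSS = (1913429.375 / 950400) * 100 = 201.33

201.33 TSS


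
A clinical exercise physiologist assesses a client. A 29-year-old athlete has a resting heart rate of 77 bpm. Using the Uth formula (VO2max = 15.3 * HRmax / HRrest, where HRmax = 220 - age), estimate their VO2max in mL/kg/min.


HRmax = 220 - 29 = 191 bpm
Ratio = HRmax / HRrest = 191 / 77 = 2.4805
VO2max = 15.3 * 2.4805 = 37.95 mL/kg/min

37.95 mL/kg/min


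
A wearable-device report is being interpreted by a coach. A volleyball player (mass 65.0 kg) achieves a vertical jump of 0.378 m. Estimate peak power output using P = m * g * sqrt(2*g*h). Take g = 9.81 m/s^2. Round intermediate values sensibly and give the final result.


2 * g * h = 2 * 9.81 * 0.378 = 7.41636
sqrt(7.41636) = 2.723299 m/s
P = 65.0 * 9.81 * 2.723299 = 1736.51 W

1736.51 W


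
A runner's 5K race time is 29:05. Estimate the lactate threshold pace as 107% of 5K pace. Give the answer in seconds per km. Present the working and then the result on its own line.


Total race time = 29*60 + 5 = 1745 seconds
5K pace = 1745 / 5 = 349.0 sec/km
LT pace = 349.0 * 1.07 = 373.43 sec/km

373.43 s/km


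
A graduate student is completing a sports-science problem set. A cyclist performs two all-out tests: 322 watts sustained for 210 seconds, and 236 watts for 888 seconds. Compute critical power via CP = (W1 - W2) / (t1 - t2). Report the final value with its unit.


W1 = P1 * t1 = 322 * 210 = 67620 J
W2 = P2 * t2 = 236 * 888 = 209568 J
CP = (67620 - 209568) / (210 - 888)
= 209.36 W

209.36 W


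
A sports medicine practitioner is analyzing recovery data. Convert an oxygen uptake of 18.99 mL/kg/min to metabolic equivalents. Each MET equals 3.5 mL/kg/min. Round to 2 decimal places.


One MET = 3.5 mL/kg/min
Number of METs = 18.99 / 3.5
= 5.43 METs

5.43 METs


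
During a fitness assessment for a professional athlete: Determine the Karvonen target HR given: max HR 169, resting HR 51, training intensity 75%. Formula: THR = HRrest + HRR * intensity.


HRR = HRmax - HRrest = 169 - 51 = 118
THR = 51 + 118 * 0.75
= 139.5 bpm

139.5 bpm


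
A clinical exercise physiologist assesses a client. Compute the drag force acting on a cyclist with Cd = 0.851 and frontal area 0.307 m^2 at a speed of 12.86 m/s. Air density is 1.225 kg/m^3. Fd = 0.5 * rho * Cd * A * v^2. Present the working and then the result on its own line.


Step 1: v^2 = 165.3796
Step 2: Fd = 0.5 * 1.225 * 0.851 * 0.307 * 165.3796
= 26.464 N

26.464 N


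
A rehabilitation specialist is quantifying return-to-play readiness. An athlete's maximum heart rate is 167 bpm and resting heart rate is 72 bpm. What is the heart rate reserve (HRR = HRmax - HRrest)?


HRR = HRmax - HRrest
= 167 - 72
= 95 bpm

95 bpm


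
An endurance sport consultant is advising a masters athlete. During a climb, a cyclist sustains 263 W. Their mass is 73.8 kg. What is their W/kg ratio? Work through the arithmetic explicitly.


Power-to-weight = 263 W / 73.8 kg
= 3.564 W/kg

3.564 W/kg


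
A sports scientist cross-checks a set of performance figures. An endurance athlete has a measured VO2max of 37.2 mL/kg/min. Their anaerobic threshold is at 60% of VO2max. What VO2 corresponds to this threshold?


Anaerobic threshold VO2 = VO2max * 60%
= 37.2 * 0.6
= 22.32 mL/kg/min

22.32 mL/kg/min


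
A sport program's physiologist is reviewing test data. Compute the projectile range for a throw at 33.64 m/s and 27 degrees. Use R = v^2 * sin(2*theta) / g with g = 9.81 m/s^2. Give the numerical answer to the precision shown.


Two times the angle = 54 degrees
sin(54) = 0.809017
R = 1131.6496 * 0.809017 / 9.81 = 93.326 m

93.326 m


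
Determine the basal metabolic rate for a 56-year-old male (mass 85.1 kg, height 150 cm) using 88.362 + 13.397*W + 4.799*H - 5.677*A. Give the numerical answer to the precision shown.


BMR = 88.362 + 13.397*85.1 + 4.799*150 - 5.677*56
= 1630.38 kcal/day

1630.38 kcal/day


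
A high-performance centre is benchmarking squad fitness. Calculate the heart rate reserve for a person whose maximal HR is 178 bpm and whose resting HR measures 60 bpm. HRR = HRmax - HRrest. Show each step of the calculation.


HRmax = 178 bpm
HRrest = 60 bpm
HRR = 178 - 60 = 118 bpm

118 bpm


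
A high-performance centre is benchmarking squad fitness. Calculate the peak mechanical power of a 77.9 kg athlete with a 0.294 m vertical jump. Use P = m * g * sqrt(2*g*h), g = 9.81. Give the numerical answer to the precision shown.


First, sqrt(2gh) = sqrt(2 * 9.81 * 0.294)
= sqrt(5.76828) = 2.401724 m/s
Power = 77.9 * 9.81 * 2.401724 = 1835.4 W

1835.4 W


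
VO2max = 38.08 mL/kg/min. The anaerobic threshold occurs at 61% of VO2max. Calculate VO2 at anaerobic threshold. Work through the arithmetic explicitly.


AT fraction = 61 / 100 = 0.61
AT VO2 = 38.08 * 0.61
= 23.23 mL/kg/min

23.23 mL/kg/min


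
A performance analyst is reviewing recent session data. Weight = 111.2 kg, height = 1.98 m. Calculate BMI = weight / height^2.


height^2 = 1.98^2 = 3.9204
BMI = 111.2 / 3.9204 = 28.36 kg/m^2

28.36 kg/m^2


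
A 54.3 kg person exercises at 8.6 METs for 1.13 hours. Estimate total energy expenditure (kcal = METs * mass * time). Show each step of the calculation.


Energy = METs * mass(kg) * time(h)
= 8.6 * 54.3 * 1.13
= 527.69 kcal

527.69 kcal


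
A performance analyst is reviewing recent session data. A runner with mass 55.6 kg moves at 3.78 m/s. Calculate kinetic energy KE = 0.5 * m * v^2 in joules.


v^2 = 3.78^2 = 14.2884
KE = 0.5 * 55.6 * 14.2884
= 397.22 J

397.22 J


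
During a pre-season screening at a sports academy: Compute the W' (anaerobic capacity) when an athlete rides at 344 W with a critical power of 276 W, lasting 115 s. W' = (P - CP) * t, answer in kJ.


Above-CP power = 68 W
Duration = 115 s
W' = 68 * 115 = 7820 J
Convert: 7820 / 1000 = 7.82 kJ

7.82 kJ


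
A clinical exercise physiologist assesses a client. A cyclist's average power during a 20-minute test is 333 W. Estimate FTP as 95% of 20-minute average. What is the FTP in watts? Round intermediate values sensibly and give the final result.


FTP = 20-min power * 0.95
= 333 * 0.95
= 316.35 W

316.35 W


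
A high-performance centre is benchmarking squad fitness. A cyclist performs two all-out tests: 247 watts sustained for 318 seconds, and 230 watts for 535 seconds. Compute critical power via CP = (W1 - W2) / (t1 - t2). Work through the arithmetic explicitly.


W1 = P1 * t1 = 247 * 318 = 78546 J
W2 = P2 * t2 = 230 * 535 = 123050 J
CP = (78546 - 123050) / (318 - 535)
= 205.09 W

205.09 W


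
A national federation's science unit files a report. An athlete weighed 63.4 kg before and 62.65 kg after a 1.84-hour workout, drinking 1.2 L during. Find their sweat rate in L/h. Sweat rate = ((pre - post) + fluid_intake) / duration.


Body mass change = 0.75 kg
Total sweat loss = 0.75 + 1.2 = 1.95 L
Rate = 1.95 / 1.84 = 1.06 L/h

1.06 L/h


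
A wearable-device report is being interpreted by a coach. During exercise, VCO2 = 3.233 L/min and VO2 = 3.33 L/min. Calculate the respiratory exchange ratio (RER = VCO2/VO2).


RER = VCO2 / VO2
= 3.233 / 3.33
= 0.9709

0.9709


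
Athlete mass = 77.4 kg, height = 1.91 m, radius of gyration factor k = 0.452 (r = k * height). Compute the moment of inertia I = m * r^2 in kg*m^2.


r = k * height = 0.452 * 1.91 = 0.86332 m
r^2 = 0.86332^2 = 0.745321
I = 77.4 * 0.745321 = 57.688 kg*m^2

57.688 kg*m^2


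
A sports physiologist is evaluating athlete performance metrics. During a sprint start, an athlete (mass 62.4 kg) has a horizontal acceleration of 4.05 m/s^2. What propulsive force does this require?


Propulsive force = mass * acceleration
= 62.4 kg * 4.05 m/s^2
= 252.72 N

252.72 N


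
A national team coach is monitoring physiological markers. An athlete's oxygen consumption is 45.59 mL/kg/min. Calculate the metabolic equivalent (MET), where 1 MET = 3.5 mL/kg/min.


MET = VO2 / 3.5
= 45.59 / 3.5
= 13.03 METs

13.03 METs


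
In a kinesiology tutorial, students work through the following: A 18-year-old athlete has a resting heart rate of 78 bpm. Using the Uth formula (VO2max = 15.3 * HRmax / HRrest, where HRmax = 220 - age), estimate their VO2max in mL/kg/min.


HRmax = 220 - 18 = 202 bpm
Ratio = HRmax / HRrest = 202 / 78 = 2.5897
VO2max = 15.3 * 2.5897 = 39.62 mL/kg/min

39.62 mL/kg/min


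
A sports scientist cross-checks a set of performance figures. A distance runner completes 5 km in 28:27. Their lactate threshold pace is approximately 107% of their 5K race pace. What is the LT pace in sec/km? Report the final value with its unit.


Convert to seconds: 28 min 27 s = 1707 s
Pace per km = 1707 / 5 = 341.4 s/km
LT pace = 341.4 * 1.07 = 365.3 s/km

365.3 s/km


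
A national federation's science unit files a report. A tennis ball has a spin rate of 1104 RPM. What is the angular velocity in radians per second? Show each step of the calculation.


Convert RPM to rad/s: multiply by 2*pi and divide by 60
omega = 1104 * 2 * pi / 60
= 115.611 rad/s

115.611 rad/s


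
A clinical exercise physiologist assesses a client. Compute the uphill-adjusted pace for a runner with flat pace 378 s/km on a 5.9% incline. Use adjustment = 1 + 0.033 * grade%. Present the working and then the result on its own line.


Adjustment factor = 1 + 0.033 * 5.9 = 1.1947
Grade-adjusted pace = 378 * 1.1947 = 451.6 s/km

451.6 s/km


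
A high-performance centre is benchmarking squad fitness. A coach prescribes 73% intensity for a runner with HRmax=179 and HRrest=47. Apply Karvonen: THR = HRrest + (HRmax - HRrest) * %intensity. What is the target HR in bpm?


Heart rate reserve = 179 - 47 = 132
Intensity fraction = 73 / 100 = 0.73
THR = 47 + 132 * 0.73 = 143.36 bpm

143.36 bpm


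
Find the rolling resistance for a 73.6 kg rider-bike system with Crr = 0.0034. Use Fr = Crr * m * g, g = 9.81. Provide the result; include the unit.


m * g = 73.6 * 9.81 = 722.016 N
Fr = 0.0034 * 722.016 = 2.455 N

2.455 N


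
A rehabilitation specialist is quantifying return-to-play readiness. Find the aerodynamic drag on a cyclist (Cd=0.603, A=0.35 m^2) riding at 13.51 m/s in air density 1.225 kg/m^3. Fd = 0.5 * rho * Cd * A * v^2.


Fd = 0.5 * 1.225 * 0.603 * 0.35 * 13.51^2
= 0.5 * 1.225 * 0.603 * 0.35 * 182.5201
= 23.594 N

23.594 N


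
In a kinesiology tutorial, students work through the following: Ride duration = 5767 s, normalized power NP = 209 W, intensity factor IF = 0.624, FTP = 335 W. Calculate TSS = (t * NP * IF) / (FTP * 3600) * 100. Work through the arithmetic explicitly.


Numerator = 5767 * 209 * 0.624 = 752109.072
Denominator = 335 * 3600 = 1206000
TSS = 752109.072 / 1206000 * 100
= 62.36

62.36 TSS


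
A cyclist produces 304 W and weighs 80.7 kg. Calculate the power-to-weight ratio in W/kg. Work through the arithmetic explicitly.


P/W = power / mass
= 304 / 80.7
= 3.767 W/kg

3.767 W/kg


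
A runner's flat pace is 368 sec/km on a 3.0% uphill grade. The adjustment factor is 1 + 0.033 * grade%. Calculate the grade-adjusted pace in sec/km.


Factor = 1 + 0.033 * 3.0 = 1.099
Adjusted pace = 368 * 1.099
= 404.43 sec/km

404.43 s/km


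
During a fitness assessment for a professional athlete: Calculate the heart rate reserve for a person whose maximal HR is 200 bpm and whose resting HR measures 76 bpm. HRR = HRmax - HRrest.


HRmax = 200 bpm
HRrest = 76 bpm
HRR = 200 - 76 = 124 bpm

124 bpm


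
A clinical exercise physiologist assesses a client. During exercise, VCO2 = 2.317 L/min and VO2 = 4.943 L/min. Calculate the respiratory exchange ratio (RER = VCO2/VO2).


RER = VCO2 / VO2
= 2.317 / 4.943
= 0.4687

0.4687


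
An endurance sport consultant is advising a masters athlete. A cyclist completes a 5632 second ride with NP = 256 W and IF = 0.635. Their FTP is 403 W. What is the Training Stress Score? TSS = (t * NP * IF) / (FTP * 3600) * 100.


t * NP * IF = 5632 * 256 * 0.635 = 915537.92
FTP * 3600 = 1450800
TSS = (915537.92 / 1450800) * 100 = 63.11

63.11 TSS


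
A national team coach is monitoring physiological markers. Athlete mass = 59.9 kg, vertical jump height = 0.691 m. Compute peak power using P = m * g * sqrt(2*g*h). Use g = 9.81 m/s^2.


sqrt(2 * 9.81 * 0.691) = sqrt(13.55742) = 3.68204 m/s
P = 59.9 * 9.81 * 3.68204
= 2163.64 W

2163.64 W


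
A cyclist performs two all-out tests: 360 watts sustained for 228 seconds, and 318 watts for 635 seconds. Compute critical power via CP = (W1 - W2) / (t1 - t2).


W1 = P1 * t1 = 360 * 228 = 82080 J
W2 = P2 * t2 = 318 * 635 = 201930 J
CP = (82080 - 201930) / (228 - 635)
= 294.47 W

294.47 W


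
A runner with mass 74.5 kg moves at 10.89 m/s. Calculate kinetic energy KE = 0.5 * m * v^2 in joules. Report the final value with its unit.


v^2 = 10.89^2 = 118.5921
KE = 0.5 * 74.5 * 118.5921
= 4417.56 J

4417.56 J


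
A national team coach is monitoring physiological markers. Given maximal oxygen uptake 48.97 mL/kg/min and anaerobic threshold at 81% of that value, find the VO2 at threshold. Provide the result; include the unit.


Percentage as decimal = 0.81
VO2 at AT = 48.97 * 0.81 = 39.67 mL/kg/min

39.67 mL/kg/min


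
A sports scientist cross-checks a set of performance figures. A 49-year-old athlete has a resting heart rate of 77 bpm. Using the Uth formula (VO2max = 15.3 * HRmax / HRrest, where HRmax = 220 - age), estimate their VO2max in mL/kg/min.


HRmax = 220 - 49 = 171 bpm
Ratio = HRmax / HRrest = 171 / 77 = 2.2208
VO2max = 15.3 * 2.2208 = 33.98 mL/kg/min

33.98 mL/kg/min


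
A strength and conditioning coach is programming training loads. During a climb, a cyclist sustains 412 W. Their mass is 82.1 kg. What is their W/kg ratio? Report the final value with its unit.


Power-to-weight = 412 W / 82.1 kg
= 5.018 W/kg

5.018 W/kg


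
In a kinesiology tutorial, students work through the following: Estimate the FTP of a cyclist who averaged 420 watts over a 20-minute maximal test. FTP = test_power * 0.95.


FTP = 420 * 0.95 = 399.0 W

399.0 W


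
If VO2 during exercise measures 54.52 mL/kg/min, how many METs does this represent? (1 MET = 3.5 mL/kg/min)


METs = VO2 / 3.5 = 54.52 / 3.5 = 15.58

15.58 METs


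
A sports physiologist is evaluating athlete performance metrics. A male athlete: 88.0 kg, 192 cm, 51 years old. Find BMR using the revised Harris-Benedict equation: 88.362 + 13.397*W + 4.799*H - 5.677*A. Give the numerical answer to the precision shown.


Intercept = 88.362
Weight contribution = 13.397 * 88.0 = 1178.936
Height contribution = 4.799 * 192 = 921.408
Age contribution = 5.677 * 51 = 289.527
BMR = 88.362 + 1178.936 + 921.408 - 289.527
= 1899.18 kcal/day

1899.18 kcal/day


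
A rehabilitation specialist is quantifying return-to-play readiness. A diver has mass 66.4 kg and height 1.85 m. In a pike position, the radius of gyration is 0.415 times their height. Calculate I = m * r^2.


r = 0.415 * 1.85 = 0.76775 m
I = m * r^2 = 66.4 * 0.58944 = 39.139 kg*m^2

39.139 kg*m^2


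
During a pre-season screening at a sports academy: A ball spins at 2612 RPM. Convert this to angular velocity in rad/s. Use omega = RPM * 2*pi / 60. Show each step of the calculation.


omega = 2612 * 2 * pi / 60
= 2612 * 6.28318531 / 60
= 16411.68 / 60
= 273.528 rad/s

273.528 rad/s


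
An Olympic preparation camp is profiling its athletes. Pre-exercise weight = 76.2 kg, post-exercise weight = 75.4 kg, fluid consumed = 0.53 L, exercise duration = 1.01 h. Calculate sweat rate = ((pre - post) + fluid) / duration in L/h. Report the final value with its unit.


Weight loss = 76.2 - 75.4 = 0.8 kg (approx L)
Total sweat = 0.8 + 0.53 = 1.33 L
Sweat rate = 1.33 / 1.01 = 1.317 L/h

1.317 L/h


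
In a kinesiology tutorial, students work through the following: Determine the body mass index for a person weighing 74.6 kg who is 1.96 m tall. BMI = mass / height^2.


BMI = mass / height^2
= 74.6 / 1.96^2
= 74.6 / 3.8416
= 19.42 kg/m^2

19.42 kg/m^2


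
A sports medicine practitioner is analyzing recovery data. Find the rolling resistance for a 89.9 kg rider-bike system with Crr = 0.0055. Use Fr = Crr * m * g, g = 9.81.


m * g = 89.9 * 9.81 = 881.919 N
Fr = 0.0055 * 881.919 = 4.851 N

4.851 N


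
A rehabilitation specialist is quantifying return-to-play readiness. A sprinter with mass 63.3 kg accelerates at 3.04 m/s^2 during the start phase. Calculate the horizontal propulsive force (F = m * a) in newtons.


F = m * a
= 63.3 * 3.04
= 192.43 N

192.43 N


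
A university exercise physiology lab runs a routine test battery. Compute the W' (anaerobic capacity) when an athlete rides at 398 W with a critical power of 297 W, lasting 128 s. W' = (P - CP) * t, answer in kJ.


Above-CP power = 101 W
Duration = 128 s
W' = 101 * 128 = 12928 J
Convert: 12928 / 1000 = 12.928 kJ

12.928 kJ


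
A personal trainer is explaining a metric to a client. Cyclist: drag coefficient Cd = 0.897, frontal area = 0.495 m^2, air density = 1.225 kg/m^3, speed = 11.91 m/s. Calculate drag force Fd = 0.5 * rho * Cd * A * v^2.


v^2 = 11.91^2 = 141.8481
Fd = 0.5 * 1.225 * 0.897 * 0.495 * 141.8481
= 38.577 N

38.577 N


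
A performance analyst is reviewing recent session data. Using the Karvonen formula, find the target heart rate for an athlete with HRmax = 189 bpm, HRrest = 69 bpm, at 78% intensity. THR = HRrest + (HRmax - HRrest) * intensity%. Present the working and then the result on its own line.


HRR = 189 - 69 = 120
THR = 69 + 120 * 0.78
= 69 + 93.6
= 162.6 bpm

162.6 bpm


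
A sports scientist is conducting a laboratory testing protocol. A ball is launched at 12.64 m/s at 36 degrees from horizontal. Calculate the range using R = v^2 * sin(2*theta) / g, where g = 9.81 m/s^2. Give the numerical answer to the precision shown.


sin(2 * 36) = sin(72) = 0.951057
v^2 = 12.64^2 = 159.7696
R = 159.7696 * 0.951057 / 9.81
= 15.489 m

15.489 m


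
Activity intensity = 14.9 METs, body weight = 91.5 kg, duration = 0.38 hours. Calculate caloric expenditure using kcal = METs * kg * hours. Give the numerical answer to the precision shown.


kcal = 14.9 * 91.5 * 0.38
= 1363.35 * 0.38
= 518.07 kcal

518.07 kcal


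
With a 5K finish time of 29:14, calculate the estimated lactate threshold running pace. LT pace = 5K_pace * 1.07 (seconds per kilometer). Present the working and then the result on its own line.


Race duration = 1754 s for 5 km
Average pace = 1754 / 5 = 350.8 s/km
LT pace = 350.8 * 1.07
= 375.36 s/km

375.36 s/km


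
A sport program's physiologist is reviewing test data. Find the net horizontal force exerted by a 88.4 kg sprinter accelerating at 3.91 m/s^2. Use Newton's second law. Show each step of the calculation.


Newton's second law: F = m * a
F = 88.4 * 3.91 = 345.64 N

345.64 N


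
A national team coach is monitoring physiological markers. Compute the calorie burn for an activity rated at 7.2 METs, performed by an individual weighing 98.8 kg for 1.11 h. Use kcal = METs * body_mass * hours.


Product of METs and mass = 7.2 * 98.8 = 711.36
Total kcal = 711.36 * 1.11 = 789.61 kcal

789.61 kcal


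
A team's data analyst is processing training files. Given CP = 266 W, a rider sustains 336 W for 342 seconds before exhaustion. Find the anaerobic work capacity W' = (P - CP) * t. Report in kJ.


Excess power = 336 - 266 = 70 W
Work above CP = 70 * 342 = 23940 J
W' = 23.94 kJ

23.94 kJ


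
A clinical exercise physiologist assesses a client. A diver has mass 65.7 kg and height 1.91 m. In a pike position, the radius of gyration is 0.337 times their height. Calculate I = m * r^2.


r = 0.337 * 1.91 = 0.64367 m
I = m * r^2 = 65.7 * 0.414311 = 27.22 kg*m^2

27.22 kg*m^2


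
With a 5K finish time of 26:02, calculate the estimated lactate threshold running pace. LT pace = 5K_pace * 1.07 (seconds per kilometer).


Race duration = 1562 s for 5 km
Average pace = 1562 / 5 = 312.4 s/km
LT pace = 312.4 * 1.07
= 334.27 s/km

334.27 s/km


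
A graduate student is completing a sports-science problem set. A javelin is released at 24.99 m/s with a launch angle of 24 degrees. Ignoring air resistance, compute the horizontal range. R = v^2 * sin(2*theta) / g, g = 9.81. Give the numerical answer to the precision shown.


Launch speed squared = 624.5001
sin(2 * 24 deg) = 0.743145
Range = 624.5001 * 0.743145 / 9.81
= 47.308 m

47.308 m


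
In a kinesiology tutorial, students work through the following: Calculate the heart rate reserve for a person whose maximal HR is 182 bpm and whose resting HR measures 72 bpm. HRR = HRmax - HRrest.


HRmax = 182 bpm
HRrest = 72 bpm
HRR = 182 - 72 = 110 bpm

110 bpm


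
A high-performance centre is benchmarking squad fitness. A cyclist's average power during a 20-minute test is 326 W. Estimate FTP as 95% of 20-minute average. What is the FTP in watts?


FTP = 20-min power * 0.95
= 326 * 0.95
= 309.7 W

309.7 W


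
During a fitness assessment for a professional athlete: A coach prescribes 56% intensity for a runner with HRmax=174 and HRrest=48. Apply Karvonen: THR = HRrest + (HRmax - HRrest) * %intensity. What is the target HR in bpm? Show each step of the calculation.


Heart rate reserve = 174 - 48 = 126
Intensity fraction = 56 / 100 = 0.56
THR = 48 + 126 * 0.56 = 118.56 bpm

118.56 bpm


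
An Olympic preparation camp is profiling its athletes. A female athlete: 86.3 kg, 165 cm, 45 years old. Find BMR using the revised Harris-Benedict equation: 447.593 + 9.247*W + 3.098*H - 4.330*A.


Intercept = 447.593
Weight contribution = 9.247 * 86.3 = 798.0161
Height contribution = 3.098 * 165 = 511.17
Age contribution = 4.33 * 45 = 194.85
BMR = 447.593 + 798.0161 + 511.17 - 194.85
= 1561.93 kcal/day

1561.93 kcal/day


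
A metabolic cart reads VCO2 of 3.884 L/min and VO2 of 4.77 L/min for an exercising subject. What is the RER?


RER = VCO2 / VO2 = 3.884 / 4.77 = 0.8143

0.8143


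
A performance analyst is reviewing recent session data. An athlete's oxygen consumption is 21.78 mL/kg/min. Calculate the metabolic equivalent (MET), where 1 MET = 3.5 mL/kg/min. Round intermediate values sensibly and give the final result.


MET = VO2 / 3.5
= 21.78 / 3.5
= 6.22 METs

6.22 METs


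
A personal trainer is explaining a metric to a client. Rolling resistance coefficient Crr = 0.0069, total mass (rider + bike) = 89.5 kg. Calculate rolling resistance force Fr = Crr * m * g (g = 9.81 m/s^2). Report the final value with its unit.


Fr = Crr * m * g
= 0.0069 * 89.5 * 9.81
= 6.058 N

6.058 N


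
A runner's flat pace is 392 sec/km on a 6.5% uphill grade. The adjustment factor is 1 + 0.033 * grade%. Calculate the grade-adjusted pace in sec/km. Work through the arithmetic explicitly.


Factor = 1 + 0.033 * 6.5 = 1.2145
Adjusted pace = 392 * 1.2145
= 476.08 sec/km

476.08 s/km


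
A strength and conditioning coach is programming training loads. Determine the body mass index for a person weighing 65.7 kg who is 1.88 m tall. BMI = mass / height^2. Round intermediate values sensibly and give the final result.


BMI = mass / height^2
= 65.7 / 1.88^2
= 65.7 / 3.5344
= 18.59 kg/m^2

18.59 kg/m^2


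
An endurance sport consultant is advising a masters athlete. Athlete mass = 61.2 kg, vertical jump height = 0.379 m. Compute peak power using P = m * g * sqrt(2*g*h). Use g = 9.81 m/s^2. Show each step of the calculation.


sqrt(2 * 9.81 * 0.379) = sqrt(7.43598) = 2.726899 m/s
P = 61.2 * 9.81 * 2.726899
= 1637.15 W

1637.15 W


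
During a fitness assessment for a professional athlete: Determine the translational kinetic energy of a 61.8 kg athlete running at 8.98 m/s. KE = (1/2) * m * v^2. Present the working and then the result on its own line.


KE = 0.5 * m * v^2
= 0.5 * 61.8 * 8.98^2
= 0.5 * 61.8 * 80.6404
= 2491.79 J

2491.79 J


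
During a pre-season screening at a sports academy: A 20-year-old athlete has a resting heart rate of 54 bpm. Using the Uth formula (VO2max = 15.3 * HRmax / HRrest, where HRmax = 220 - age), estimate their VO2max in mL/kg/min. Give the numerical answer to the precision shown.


HRmax = 220 - 20 = 200 bpm
Ratio = HRmax / HRrest = 200 / 54 = 3.7037
VO2max = 15.3 * 3.7037 = 56.67 mL/kg/min

56.67 mL/kg/min


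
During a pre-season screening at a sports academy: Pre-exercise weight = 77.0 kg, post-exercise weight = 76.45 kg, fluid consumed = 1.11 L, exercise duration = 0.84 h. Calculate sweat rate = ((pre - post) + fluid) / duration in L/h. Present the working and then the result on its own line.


Weight loss = 77.0 - 76.45 = 0.55 kg (approx L)
Total sweat = 0.55 + 1.11 = 1.66 L
Sweat rate = 1.66 / 0.84 = 1.976 L/h

1.976 L/h


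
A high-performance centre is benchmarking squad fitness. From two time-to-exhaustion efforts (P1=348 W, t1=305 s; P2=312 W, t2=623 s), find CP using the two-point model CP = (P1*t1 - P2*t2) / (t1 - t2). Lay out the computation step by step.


Work in trial 1 = 106140 J
Work in trial 2 = 194376 J
Delta work = -88236 J
Delta time = -318 s
CP = -88236 / -318 = 277.47 W

277.47 W


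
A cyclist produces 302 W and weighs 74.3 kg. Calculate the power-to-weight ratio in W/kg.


P/W = power / mass
= 302 / 74.3
= 4.065 W/kg

4.065 W/kg


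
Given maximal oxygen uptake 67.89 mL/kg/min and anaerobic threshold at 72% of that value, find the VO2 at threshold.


Percentage as decimal = 0.72
VO2 at AT = 67.89 * 0.72 = 48.88 mL/kg/min

48.88 mL/kg/min


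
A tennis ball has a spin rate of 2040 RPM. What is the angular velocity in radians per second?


Convert RPM to rad/s: multiply by 2*pi and divide by 60
omega = 2040 * 2 * pi / 60
= 213.628 rad/s

213.628 rad/s


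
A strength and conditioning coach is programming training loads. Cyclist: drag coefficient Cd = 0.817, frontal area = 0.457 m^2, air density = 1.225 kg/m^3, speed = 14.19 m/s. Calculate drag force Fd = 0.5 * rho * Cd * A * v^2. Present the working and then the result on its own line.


v^2 = 14.19^2 = 201.3561
Fd = 0.5 * 1.225 * 0.817 * 0.457 * 201.3561
= 46.048 N

46.048 N


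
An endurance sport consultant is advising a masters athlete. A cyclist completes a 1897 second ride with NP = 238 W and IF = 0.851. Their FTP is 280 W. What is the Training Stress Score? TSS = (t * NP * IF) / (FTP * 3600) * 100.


t * NP * IF = 1897 * 238 * 0.851 = 384214.586
FTP * 3600 = 1008000
TSS = (384214.586 / 1008000) * 100 = 38.12

38.12 TSS


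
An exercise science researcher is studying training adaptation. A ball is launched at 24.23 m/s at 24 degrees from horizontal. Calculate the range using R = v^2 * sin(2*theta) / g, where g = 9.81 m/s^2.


sin(2 * 24) = sin(48) = 0.743145
v^2 = 24.23^2 = 587.0929
R = 587.0929 * 0.743145 / 9.81
= 44.475 m

44.475 m


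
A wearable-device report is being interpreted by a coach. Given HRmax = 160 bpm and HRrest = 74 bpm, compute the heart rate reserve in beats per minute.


Heart rate reserve = maximum HR minus resting HR
HRR = 160 - 74 = 86 bpm

86 bpm


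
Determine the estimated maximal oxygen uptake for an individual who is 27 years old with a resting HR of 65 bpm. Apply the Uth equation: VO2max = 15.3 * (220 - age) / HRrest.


HRmax = 220 - 27 = 193
VO2max = 15.3 * (193 / 65)
= 15.3 * 2.9692
= 45.43 mL/kg/min

45.43 mL/kg/min


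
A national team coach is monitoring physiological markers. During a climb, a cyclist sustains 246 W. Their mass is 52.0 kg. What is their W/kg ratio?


Power-to-weight = 246 W / 52.0 kg
= 4.731 W/kg

4.731 W/kg


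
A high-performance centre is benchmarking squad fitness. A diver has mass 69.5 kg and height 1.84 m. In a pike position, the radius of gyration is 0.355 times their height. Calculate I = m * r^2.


r = 0.355 * 1.84 = 0.6532 m
I = m * r^2 = 69.5 * 0.42667 = 29.654 kg*m^2

29.654 kg*m^2


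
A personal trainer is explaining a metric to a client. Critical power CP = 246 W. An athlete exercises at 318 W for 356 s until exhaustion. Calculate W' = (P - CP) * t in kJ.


P - CP = 318 - 246 = 72 W
W' = 72 * 356 = 25632 J
= 25632 / 1000 = 25.632 kJ

25.632 kJ


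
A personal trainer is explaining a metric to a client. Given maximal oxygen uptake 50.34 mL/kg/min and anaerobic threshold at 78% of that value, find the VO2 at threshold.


Percentage as decimal = 0.78
VO2 at AT = 50.34 * 0.78 = 39.27 mL/kg/min

39.27 mL/kg/min


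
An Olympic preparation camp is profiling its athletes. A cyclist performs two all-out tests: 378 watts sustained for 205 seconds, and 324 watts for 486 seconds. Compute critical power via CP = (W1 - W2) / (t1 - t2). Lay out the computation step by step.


W1 = P1 * t1 = 378 * 205 = 77490 J
W2 = P2 * t2 = 324 * 486 = 157464 J
CP = (77490 - 157464) / (205 - 486)
= 284.6 W

284.6 W


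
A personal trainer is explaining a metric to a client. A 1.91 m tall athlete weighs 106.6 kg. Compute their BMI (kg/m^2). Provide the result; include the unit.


height^2 = 3.6481 m^2
BMI = 106.6 / 3.6481 = 29.22 kg/m^2

29.22 kg/m^2


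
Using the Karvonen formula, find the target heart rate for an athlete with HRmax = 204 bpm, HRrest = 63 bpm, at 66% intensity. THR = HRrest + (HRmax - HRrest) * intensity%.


HRR = 204 - 63 = 141
THR = 63 + 141 * 0.66
= 63 + 93.06
= 156.06 bpm

156.06 bpm


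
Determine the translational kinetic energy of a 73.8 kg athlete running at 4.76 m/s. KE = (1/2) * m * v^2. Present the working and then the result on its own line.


KE = 0.5 * m * v^2
= 0.5 * 73.8 * 4.76^2
= 0.5 * 73.8 * 22.6576
= 836.07 J

836.07 J


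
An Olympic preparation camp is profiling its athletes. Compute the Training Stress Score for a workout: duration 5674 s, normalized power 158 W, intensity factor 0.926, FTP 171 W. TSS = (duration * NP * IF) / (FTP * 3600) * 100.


Product = 5674 * 158 * 0.926 = 830151.592
Base = 171 * 3600 = 615600
TSS = 830151.592 / 615600 * 100 = 134.85

134.85 TSS


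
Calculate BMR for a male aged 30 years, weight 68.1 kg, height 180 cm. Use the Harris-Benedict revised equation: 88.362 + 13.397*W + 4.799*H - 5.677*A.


Substituting values:
W term = 13.397 * 68.1 = 912.3357
H term = 4.799 * 180 = 863.82
A term = 5.677 * 30 = 170.31
BMR = 1694.21 kcal/day

1694.21 kcal/day


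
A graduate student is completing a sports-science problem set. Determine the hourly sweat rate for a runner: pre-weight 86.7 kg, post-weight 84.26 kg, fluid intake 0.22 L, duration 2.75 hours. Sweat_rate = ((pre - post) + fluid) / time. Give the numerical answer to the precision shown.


Mass lost = 86.7 - 84.26 = 2.44 kg
Add fluid consumed: 2.44 + 0.22 = 2.66 L total sweat
Sweat rate = 2.66 / 2.75 = 0.967 L/h

0.967 L/h


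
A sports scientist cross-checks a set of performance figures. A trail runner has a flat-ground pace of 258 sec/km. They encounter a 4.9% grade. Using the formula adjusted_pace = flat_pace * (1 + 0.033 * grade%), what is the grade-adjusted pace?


Grade factor = 1 + 0.033 * 4.9 = 1.1617
Adjusted = 258 * 1.1617 = 299.72 sec/km

299.72 s/km


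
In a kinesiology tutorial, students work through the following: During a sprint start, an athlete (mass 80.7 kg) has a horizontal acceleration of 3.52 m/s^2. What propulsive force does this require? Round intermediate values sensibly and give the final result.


Propulsive force = mass * acceleration
= 80.7 kg * 3.52 m/s^2
= 284.06 N

284.06 N


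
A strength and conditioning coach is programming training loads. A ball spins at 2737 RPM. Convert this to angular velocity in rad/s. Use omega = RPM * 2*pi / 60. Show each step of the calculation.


omega = 2737 * 2 * pi / 60
= 2737 * 6.28318531 / 60
= 17197.078 / 60
= 286.618 rad/s

286.618 rad/s


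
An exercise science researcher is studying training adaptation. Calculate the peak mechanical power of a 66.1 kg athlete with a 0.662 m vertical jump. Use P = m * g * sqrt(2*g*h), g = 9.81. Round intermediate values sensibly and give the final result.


First, sqrt(2gh) = sqrt(2 * 9.81 * 0.662)
= sqrt(12.98844) = 3.603948 m/s
Power = 66.1 * 9.81 * 3.603948 = 2336.95 W

2336.95 W


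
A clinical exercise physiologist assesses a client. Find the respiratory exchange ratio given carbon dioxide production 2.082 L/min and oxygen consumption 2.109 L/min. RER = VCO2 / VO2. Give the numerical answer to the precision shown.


VCO2 = 2.082 L/min
VO2 = 2.109 L/min
RER = 2.082 / 2.109 = 0.9872

0.9872


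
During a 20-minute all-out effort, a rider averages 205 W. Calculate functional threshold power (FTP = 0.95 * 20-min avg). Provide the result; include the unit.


FTP = 0.95 * 205
= 194.75 W

194.75 W


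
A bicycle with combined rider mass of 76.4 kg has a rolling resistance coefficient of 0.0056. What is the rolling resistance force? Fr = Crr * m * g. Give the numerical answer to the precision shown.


Fr = 0.0056 * 76.4 * 9.81
= 0.42784 * 9.81
= 4.197 N

4.197 N


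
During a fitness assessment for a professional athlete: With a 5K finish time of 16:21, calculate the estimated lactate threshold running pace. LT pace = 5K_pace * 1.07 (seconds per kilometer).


Race duration = 981 s for 5 km
Average pace = 981 / 5 = 196.2 s/km
LT pace = 196.2 * 1.07
= 209.93 s/km

209.93 s/km


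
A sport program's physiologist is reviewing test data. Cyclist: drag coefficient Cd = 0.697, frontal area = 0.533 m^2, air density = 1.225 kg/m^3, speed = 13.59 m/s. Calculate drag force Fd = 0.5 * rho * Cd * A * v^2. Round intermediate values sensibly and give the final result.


v^2 = 13.59^2 = 184.6881
Fd = 0.5 * 1.225 * 0.697 * 0.533 * 184.6881
= 42.025 N

42.025 N


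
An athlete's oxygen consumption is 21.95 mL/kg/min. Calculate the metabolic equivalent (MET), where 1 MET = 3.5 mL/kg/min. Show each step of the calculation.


MET = VO2 / 3.5
= 21.95 / 3.5
= 6.27 METs

6.27 METs


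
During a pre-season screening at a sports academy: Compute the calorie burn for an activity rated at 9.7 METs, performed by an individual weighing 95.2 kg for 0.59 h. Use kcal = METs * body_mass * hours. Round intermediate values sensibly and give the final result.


Product of METs and mass = 9.7 * 95.2 = 923.44
Total kcal = 923.44 * 0.59 = 544.83 kcal

544.83 kcal


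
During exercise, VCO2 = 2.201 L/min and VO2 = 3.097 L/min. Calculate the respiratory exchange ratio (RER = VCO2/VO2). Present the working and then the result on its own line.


RER = VCO2 / VO2
= 2.201 / 3.097
= 0.7107

0.7107


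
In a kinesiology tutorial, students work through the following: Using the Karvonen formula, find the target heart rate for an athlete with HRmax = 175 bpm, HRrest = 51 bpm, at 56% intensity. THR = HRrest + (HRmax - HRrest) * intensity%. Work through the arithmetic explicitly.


HRR = 175 - 51 = 124
THR = 51 + 124 * 0.56
= 51 + 69.44
= 120.44 bpm

120.44 bpm
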